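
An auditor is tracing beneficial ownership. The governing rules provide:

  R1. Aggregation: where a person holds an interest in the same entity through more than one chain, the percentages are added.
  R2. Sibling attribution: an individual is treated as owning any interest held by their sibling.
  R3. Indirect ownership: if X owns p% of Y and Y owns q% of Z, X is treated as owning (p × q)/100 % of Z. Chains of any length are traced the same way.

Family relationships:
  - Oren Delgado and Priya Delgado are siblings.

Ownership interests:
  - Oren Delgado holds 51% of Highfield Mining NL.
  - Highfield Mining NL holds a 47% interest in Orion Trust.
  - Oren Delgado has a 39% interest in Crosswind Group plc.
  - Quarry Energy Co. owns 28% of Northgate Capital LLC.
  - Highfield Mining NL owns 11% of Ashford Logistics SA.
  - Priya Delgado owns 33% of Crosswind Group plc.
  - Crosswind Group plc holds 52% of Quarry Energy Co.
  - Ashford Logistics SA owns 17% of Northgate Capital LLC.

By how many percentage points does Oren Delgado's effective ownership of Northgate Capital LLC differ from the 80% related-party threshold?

By sibling attribution (R2), Oren Delgado is treated as also owning Priya Delgado's interest in Crosswind Group plc, giving 39% + 33% = 72%.
Chain via Highfield Mining NL → Ashford Logistics SA (R3): 51% × 11% × 17% = 0.9537% of Northgate Capital LLC.
Chain via Crosswind Group plc → Quarry Energy Co. (R3): 72% × 52% × 28% = 10.4832% of Northgate Capital LLC.
Aggregating (R1): 0.9537% + 10.4832% = 11.4369%.
11.4369% falls short of the 80% threshold by 68.5631 percentage points.

68.5631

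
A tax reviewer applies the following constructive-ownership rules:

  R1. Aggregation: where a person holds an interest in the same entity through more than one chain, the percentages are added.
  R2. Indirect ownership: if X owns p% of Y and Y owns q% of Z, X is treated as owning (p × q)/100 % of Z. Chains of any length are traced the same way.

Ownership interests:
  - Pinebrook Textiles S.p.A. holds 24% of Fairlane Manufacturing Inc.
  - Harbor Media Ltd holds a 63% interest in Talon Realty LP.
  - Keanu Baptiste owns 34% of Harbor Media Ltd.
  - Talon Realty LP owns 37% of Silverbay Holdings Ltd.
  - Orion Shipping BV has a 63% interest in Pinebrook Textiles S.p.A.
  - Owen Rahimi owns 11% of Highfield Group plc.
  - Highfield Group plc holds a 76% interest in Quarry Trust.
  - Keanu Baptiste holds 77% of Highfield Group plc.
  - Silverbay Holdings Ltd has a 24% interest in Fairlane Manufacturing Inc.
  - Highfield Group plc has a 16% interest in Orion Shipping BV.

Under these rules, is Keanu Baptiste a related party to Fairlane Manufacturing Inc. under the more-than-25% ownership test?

Chain via Highfield Group plc → Orion Shipping BV → Pinebrook Textiles S.p.A. (R2): 77% × 16% × 63% × 24% = 1.862784% of Fairlane Manufacturing Inc.
Chain via Harbor Media Ltd → Talon Realty LP → Silverbay Holdings Ltd (R2): 34% × 63% × 37% × 24% = 1.902096% of Fairlane Manufacturing Inc.
Aggregating (R1): 1.862784% + 1.902096% = 3.76488%.
3.76488% does not exceed the 25% threshold, so Keanu is not a related party to Fairlane Manufacturing Inc.

No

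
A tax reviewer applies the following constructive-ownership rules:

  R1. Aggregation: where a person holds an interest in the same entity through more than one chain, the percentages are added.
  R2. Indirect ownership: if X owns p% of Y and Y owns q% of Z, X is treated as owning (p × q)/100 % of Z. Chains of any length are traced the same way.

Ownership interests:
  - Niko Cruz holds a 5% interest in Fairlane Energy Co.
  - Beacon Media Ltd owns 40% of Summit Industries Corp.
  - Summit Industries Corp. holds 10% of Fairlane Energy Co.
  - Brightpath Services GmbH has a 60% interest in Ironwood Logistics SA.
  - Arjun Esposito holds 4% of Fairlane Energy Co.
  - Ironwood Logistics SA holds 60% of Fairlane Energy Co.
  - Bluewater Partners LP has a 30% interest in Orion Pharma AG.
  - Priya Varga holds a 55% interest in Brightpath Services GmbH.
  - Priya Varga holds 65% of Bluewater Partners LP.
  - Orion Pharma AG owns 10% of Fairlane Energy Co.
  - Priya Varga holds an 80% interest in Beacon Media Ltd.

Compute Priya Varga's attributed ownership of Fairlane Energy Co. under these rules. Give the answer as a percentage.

24.95%

Chain via Brightpath Services GmbH → Ironwood Logistics SA (R2): 55% × 60% × 60% = 19.8% of Fairlane Energy Co.
Chain via Bluewater Partners LP → Orion Pharma AG (R2): 65% × 30% × 10% = 1.95% of Fairlane Energy Co.
Chain via Beacon Media Ltd → Summit Industries Corp. (R2): 80% × 40% × 10% = 3.2% of Fairlane Energy Co.
Aggregating (R1): 19.8% + 1.95% + 3.2% = 24.95%.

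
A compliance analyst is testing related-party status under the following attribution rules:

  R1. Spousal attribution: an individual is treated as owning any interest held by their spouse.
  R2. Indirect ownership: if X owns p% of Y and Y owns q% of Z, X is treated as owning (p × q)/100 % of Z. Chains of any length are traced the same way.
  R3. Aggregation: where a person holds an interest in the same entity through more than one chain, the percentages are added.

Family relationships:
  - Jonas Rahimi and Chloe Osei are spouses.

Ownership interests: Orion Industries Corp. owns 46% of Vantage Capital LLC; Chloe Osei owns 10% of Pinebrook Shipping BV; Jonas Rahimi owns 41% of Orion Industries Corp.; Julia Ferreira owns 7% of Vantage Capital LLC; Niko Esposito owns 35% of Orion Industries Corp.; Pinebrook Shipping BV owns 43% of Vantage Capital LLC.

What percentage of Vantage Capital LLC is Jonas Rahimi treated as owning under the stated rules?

By spousal attribution (R1), Jonas Rahimi is treated as owning Chloe Osei's 10% interest in Pinebrook Shipping BV.
Chain via Orion Industries Corp. (R2): 41% × 46% = 18.86% of Vantage Capital LLC.
Chain via Pinebrook Shipping BV (R2): 10% × 43% = 4.3% of Vantage Capital LLC.
Aggregating (R3): 18.86% + 4.3% = 23.16%.

23.16%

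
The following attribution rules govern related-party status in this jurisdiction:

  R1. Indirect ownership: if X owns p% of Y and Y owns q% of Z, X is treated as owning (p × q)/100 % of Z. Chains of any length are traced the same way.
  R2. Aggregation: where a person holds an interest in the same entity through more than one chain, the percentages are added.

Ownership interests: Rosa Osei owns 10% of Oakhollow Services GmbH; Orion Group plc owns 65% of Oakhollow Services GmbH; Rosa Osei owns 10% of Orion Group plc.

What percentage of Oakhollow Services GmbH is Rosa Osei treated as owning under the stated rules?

Chain via Orion Group plc (R1): 10% × 65% = 6.5% of Oakhollow Services GmbH.
Direct interest in Oakhollow Services GmbH: 10%.
Aggregating (R2): 6.5% + 10% = 16.5%.

16.5%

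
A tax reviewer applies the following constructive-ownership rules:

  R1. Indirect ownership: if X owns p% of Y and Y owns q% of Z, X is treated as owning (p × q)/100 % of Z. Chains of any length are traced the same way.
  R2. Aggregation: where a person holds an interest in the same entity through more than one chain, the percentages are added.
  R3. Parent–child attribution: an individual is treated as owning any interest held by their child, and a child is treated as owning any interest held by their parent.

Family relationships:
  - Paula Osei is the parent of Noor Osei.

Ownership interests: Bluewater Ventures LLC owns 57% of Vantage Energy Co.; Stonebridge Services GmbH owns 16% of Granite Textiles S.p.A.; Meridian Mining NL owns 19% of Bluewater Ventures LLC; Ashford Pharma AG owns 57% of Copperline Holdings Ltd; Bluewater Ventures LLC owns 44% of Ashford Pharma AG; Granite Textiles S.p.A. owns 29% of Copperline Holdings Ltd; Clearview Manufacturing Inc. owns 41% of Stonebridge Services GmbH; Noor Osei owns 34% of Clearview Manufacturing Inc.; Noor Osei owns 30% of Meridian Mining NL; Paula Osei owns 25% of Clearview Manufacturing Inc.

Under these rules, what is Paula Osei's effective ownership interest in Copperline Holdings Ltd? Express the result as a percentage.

2.551976%

By parent–child attribution (R3), Paula Osei is treated as also owning Noor Osei's interest in Clearview Manufacturing Inc, giving 25% + 34% = 59%.
By parent–child attribution (R3), Paula Osei is treated as owning Noor Osei's 30% interest in Meridian Mining NL.
Chain via Clearview Manufacturing Inc. → Stonebridge Services GmbH → Granite Textiles S.p.A. (R1): 59% × 41% × 16% × 29% = 1.122416% of Copperline Holdings Ltd.
Chain via Meridian Mining NL → Bluewater Ventures LLC → Ashford Pharma AG (R1): 30% × 19% × 44% × 57% = 1.42956% of Copperline Holdings Ltd.
Aggregating (R2): 1.122416% + 1.42956% = 2.551976%.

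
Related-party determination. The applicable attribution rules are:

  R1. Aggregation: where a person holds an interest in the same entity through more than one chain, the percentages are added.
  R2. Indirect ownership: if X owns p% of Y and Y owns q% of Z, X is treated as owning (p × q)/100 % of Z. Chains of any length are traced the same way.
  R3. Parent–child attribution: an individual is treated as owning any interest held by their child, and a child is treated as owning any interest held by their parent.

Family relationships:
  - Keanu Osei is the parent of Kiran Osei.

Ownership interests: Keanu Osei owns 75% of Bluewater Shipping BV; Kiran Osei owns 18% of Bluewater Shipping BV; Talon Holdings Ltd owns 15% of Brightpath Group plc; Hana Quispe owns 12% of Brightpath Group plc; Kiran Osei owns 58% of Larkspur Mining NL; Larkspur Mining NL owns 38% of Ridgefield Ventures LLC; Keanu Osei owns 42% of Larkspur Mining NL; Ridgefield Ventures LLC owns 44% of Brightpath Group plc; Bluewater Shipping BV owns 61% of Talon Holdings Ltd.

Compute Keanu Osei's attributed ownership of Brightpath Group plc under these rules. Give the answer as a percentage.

25.2295%

By parent–child attribution (R3), Keanu Osei is treated as also owning Kiran Osei's interest in Bluewater Shipping BV, giving 75% + 18% = 93%.
By parent–child attribution (R3), Keanu Osei is treated as also owning Kiran Osei's interest in Larkspur Mining NL, giving 42% + 58% = 100%.
Chain via Bluewater Shipping BV → Talon Holdings Ltd (R2): 93% × 61% × 15% = 8.5095% of Brightpath Group plc.
Chain via Larkspur Mining NL → Ridgefield Ventures LLC (R2): 100% × 38% × 44% = 16.72% of Brightpath Group plc.
Aggregating (R1): 8.5095% + 16.72% = 25.2295%.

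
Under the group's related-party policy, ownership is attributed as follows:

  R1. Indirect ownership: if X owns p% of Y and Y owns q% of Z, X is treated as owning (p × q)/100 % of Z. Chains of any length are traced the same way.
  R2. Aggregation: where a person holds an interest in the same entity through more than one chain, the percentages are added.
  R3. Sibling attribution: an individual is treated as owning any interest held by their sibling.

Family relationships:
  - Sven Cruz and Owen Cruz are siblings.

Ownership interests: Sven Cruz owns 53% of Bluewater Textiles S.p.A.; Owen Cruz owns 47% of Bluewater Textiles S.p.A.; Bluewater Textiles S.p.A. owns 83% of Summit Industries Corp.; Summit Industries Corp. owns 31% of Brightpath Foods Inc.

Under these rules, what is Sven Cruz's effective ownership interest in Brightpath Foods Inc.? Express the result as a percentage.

By sibling attribution (R3), Sven Cruz is treated as also owning Owen Cruz's interest in Bluewater Textiles S.p.A, giving 53% + 47% = 100%.
Chain via Bluewater Textiles S.p.A. → Summit Industries Corp. (R1): 100% × 83% × 31% = 25.73% of Brightpath Foods Inc.

25.73%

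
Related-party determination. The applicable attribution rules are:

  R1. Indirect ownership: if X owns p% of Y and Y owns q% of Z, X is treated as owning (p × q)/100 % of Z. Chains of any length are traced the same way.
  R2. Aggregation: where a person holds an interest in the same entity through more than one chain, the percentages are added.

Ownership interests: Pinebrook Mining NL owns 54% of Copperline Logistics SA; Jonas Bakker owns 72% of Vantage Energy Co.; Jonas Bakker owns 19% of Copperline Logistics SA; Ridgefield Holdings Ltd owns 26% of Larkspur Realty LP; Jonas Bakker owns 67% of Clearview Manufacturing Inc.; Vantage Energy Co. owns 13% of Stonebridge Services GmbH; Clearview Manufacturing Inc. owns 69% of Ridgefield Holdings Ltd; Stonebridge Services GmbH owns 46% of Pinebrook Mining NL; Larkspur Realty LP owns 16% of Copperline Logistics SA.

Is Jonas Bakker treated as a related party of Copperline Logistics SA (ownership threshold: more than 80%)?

No

Chain via Vantage Energy Co. → Stonebridge Services GmbH → Pinebrook Mining NL (R1): 72% × 13% × 46% × 54% = 2.325024% of Copperline Logistics SA.
Chain via Clearview Manufacturing Inc. → Ridgefield Holdings Ltd → Larkspur Realty LP (R1): 67% × 69% × 26% × 16% = 1.923168% of Copperline Logistics SA.
Direct interest in Copperline Logistics SA: 19%.
Aggregating (R2): 2.325024% + 1.923168% + 19% = 23.248192%.
23.248192% does not exceed the 80% threshold, so Jonas is not a related party to Copperline Logistics SA.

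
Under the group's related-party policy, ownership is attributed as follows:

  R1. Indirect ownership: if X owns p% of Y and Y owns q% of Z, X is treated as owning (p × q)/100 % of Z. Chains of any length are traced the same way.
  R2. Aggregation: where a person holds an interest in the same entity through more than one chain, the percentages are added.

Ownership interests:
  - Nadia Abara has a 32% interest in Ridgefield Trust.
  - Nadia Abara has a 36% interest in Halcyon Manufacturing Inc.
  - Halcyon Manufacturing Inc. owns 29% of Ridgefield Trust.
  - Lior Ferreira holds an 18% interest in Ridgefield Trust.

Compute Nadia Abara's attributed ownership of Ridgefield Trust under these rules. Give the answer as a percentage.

42.44%

Chain via Halcyon Manufacturing Inc. (R1): 36% × 29% = 10.44% of Ridgefield Trust.
Direct interest in Ridgefield Trust: 32%.
Aggregating (R2): 10.44% + 32% = 42.44%.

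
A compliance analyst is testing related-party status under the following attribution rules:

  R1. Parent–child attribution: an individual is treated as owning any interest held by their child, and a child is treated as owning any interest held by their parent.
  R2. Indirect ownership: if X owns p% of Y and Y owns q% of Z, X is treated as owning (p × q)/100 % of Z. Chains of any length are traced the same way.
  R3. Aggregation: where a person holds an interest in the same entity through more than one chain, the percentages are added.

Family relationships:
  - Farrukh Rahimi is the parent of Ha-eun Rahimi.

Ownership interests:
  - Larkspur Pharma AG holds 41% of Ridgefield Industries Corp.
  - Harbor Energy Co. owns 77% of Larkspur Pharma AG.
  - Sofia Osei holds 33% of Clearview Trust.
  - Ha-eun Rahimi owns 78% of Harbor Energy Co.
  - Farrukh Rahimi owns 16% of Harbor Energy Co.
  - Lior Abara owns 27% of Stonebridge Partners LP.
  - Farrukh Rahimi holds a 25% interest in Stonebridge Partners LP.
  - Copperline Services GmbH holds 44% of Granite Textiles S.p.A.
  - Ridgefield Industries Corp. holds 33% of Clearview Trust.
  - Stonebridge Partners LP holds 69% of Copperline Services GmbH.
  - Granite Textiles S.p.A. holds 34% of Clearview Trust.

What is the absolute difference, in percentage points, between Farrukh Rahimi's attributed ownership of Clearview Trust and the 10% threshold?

2.373614

By parent–child attribution (R1), Farrukh Rahimi is treated as also owning Ha-eun Rahimi's interest in Harbor Energy Co, giving 16% + 78% = 94%.
Chain via Harbor Energy Co. → Larkspur Pharma AG → Ridgefield Industries Corp. (R2): 94% × 77% × 41% × 33% = 9.793014% of Clearview Trust.
Chain via Stonebridge Partners LP → Copperline Services GmbH → Granite Textiles S.p.A. (R2): 25% × 69% × 44% × 34% = 2.5806% of Clearview Trust.
Aggregating (R3): 9.793014% + 2.5806% = 12.373614%.
12.373614% exceeds the 10% threshold by 2.373614 percentage points.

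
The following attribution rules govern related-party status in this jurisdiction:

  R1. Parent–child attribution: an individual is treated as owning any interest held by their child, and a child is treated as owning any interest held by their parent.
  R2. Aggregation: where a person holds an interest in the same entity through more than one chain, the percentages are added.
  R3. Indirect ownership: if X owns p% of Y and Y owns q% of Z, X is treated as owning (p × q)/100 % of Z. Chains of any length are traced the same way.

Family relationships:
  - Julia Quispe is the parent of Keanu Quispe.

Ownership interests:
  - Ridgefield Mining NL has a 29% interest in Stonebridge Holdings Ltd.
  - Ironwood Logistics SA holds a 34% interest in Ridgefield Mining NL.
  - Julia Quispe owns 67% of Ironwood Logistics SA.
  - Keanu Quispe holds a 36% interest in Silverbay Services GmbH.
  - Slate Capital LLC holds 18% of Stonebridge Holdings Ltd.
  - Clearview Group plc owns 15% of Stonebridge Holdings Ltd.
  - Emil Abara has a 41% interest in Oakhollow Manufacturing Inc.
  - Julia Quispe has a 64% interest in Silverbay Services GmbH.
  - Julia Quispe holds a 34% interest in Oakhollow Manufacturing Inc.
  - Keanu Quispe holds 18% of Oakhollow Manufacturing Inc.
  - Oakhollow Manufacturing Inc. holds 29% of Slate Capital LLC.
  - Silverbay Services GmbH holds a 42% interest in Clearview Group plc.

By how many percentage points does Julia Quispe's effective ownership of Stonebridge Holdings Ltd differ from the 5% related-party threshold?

10.6206

By parent–child attribution (R1), Julia Quispe is treated as also owning Keanu Quispe's interest in Silverbay Services GmbH, giving 64% + 36% = 100%.
By parent–child attribution (R1), Julia Quispe is treated as also owning Keanu Quispe's interest in Oakhollow Manufacturing Inc, giving 34% + 18% = 52%.
Chain via Silverbay Services GmbH → Clearview Group plc (R3): 100% × 42% × 15% = 6.3% of Stonebridge Holdings Ltd.
Chain via Ironwood Logistics SA → Ridgefield Mining NL (R3): 67% × 34% × 29% = 6.6062% of Stonebridge Holdings Ltd.
Chain via Oakhollow Manufacturing Inc. → Slate Capital LLC (R3): 52% × 29% × 18% = 2.7144% of Stonebridge Holdings Ltd.
Aggregating (R2): 6.3% + 6.6062% + 2.7144% = 15.6206%.
15.6206% exceeds the 5% threshold by 10.6206 percentage points.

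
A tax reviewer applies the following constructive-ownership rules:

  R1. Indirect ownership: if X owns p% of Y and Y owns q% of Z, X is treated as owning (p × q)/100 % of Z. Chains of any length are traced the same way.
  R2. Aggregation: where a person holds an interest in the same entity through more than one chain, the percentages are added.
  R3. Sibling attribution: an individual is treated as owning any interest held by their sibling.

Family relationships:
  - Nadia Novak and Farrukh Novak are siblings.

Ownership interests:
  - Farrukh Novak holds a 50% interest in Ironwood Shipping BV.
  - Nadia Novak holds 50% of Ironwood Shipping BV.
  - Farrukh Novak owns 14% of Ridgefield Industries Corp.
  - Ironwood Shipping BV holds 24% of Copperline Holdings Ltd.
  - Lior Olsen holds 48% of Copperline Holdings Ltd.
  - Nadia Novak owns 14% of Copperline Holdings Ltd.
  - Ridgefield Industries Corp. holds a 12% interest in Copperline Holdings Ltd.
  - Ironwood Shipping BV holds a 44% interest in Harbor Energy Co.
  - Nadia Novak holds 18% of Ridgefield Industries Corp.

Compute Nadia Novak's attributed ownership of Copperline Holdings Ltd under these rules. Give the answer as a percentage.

By sibling attribution (R3), Nadia Novak is treated as also owning Farrukh Novak's interest in Ironwood Shipping BV, giving 50% + 50% = 100%.
By sibling attribution (R3), Nadia Novak is treated as also owning Farrukh Novak's interest in Ridgefield Industries Corp, giving 18% + 14% = 32%.
Chain via Ironwood Shipping BV (R1): 100% × 24% = 24% of Copperline Holdings Ltd.
Chain via Ridgefield Industries Corp. (R1): 32% × 12% = 3.84% of Copperline Holdings Ltd.
Direct interest in Copperline Holdings Ltd: 14%.
Aggregating (R2): 24% + 3.84% + 14% = 41.84%.

41.84%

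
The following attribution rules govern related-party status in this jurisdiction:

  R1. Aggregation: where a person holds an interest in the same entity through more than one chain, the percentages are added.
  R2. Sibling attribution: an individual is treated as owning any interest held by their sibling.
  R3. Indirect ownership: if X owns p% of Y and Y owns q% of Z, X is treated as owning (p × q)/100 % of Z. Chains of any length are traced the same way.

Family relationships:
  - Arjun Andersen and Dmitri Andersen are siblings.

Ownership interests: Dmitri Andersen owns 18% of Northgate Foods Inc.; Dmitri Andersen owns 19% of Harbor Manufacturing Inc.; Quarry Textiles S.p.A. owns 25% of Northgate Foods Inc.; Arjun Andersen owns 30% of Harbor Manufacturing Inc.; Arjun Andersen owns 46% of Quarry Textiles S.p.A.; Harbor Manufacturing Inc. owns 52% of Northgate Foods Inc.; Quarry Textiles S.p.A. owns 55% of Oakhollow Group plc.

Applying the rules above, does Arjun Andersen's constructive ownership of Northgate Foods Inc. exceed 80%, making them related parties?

By sibling attribution (R2), Arjun Andersen is treated as also owning Dmitri Andersen's interest in Harbor Manufacturing Inc, giving 30% + 19% = 49%.
By sibling attribution (R2), Arjun Andersen is treated as owning Dmitri Andersen's 18% interest in Northgate Foods Inc.
Chain via Harbor Manufacturing Inc. (R3): 49% × 52% = 25.48% of Northgate Foods Inc.
Chain via Quarry Textiles S.p.A. (R3): 46% × 25% = 11.5% of Northgate Foods Inc.
Direct interest in Northgate Foods Inc: 18%.
Aggregating (R1): 25.48% + 11.5% + 18% = 54.98%.
54.98% does not exceed the 80% threshold, so Arjun is not a related party to Northgate Foods Inc.

No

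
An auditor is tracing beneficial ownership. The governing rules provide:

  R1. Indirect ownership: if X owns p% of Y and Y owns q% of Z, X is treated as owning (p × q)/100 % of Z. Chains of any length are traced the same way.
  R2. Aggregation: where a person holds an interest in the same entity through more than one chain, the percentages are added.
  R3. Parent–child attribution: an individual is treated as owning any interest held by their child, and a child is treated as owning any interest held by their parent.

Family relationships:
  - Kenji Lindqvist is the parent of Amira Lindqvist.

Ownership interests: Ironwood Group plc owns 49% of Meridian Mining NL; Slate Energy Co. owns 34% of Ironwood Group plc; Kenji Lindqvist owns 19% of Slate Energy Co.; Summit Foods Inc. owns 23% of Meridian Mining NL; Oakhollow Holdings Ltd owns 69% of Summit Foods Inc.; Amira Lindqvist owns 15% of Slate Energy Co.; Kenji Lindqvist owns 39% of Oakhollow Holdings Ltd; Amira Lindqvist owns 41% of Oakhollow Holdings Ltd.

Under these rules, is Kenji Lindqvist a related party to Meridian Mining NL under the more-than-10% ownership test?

By parent–child attribution (R3), Kenji Lindqvist is treated as also owning Amira Lindqvist's interest in Slate Energy Co, giving 19% + 15% = 34%.
By parent–child attribution (R3), Kenji Lindqvist is treated as also owning Amira Lindqvist's interest in Oakhollow Holdings Ltd, giving 39% + 41% = 80%.
Chain via Slate Energy Co. → Ironwood Group plc (R1): 34% × 34% × 49% = 5.6644% of Meridian Mining NL.
Chain via Oakhollow Holdings Ltd → Summit Foods Inc. (R1): 80% × 69% × 23% = 12.696% of Meridian Mining NL.
Aggregating (R2): 5.6644% + 12.696% = 18.3604%.
18.3604% exceeds the 10% threshold, so Kenji is a related party to Meridian Mining NL.

Yes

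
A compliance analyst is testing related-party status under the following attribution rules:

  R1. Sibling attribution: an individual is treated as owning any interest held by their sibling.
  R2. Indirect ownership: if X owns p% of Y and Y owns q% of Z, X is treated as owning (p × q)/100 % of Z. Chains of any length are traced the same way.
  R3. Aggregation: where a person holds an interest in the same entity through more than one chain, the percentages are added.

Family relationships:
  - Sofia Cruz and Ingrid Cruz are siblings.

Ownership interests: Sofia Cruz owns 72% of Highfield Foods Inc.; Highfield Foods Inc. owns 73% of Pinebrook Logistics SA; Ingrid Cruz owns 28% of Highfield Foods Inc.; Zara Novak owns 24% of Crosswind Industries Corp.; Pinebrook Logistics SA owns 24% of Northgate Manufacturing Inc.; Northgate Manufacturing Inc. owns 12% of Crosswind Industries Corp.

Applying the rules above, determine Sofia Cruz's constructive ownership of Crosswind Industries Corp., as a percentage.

2.1024%

By sibling attribution (R1), Sofia Cruz is treated as also owning Ingrid Cruz's interest in Highfield Foods Inc, giving 72% + 28% = 100%.
Chain via Highfield Foods Inc. → Pinebrook Logistics SA → Northgate Manufacturing Inc. (R2): 100% × 73% × 24% × 12% = 2.1024% of Crosswind Industries Corp.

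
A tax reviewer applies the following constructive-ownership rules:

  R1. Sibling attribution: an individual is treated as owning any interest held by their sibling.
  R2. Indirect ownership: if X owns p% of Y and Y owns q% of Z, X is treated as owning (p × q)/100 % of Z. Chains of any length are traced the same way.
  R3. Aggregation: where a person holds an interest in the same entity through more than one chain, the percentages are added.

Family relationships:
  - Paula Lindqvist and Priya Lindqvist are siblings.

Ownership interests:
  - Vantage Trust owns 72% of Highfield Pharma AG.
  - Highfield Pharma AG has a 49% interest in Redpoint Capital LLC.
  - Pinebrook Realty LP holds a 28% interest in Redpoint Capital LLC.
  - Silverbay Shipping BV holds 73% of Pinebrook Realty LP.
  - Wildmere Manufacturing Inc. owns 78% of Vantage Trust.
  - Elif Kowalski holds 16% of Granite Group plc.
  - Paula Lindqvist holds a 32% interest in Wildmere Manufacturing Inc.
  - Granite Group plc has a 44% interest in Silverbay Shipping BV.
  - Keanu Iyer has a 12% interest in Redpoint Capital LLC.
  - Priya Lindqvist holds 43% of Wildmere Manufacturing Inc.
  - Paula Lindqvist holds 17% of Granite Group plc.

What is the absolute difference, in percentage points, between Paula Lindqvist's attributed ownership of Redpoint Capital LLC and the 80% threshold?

57.832288

By sibling attribution (R1), Paula Lindqvist is treated as also owning Priya Lindqvist's interest in Wildmere Manufacturing Inc, giving 32% + 43% = 75%.
Chain via Granite Group plc → Silverbay Shipping BV → Pinebrook Realty LP (R2): 17% × 44% × 73% × 28% = 1.528912% of Redpoint Capital LLC.
Chain via Wildmere Manufacturing Inc. → Vantage Trust → Highfield Pharma AG (R2): 75% × 78% × 72% × 49% = 20.6388% of Redpoint Capital LLC.
Aggregating (R3): 1.528912% + 20.6388% = 22.167712%.
22.167712% falls short of the 80% threshold by 57.832288 percentage points.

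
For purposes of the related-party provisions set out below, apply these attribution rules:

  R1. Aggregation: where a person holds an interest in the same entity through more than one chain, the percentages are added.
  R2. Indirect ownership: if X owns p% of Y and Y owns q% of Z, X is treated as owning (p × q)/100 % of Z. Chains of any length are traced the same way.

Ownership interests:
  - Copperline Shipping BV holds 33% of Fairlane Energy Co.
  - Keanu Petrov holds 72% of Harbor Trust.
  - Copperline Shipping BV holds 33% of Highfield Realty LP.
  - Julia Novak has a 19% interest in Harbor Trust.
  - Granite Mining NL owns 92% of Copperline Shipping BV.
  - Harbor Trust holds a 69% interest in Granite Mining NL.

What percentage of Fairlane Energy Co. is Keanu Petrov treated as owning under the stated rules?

15.082848%

Chain via Harbor Trust → Granite Mining NL → Copperline Shipping BV (R2): 72% × 69% × 92% × 33% = 15.082848% of Fairlane Energy Co.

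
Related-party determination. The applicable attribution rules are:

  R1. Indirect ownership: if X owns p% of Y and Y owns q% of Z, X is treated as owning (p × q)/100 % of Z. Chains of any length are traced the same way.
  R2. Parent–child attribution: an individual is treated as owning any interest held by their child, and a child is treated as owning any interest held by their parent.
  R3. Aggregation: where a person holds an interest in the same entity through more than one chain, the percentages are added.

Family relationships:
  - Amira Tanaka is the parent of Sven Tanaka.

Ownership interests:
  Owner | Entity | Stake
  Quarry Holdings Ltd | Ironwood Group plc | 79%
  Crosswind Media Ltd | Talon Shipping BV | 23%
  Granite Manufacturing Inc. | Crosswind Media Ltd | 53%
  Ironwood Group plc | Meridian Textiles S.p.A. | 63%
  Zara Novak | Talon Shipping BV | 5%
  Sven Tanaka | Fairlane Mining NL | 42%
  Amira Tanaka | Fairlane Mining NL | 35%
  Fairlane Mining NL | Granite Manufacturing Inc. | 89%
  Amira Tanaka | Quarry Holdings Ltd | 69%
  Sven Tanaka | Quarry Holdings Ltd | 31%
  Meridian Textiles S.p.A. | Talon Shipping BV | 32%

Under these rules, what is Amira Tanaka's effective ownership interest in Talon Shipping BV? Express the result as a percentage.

By parent–child attribution (R2), Amira Tanaka is treated as also owning Sven Tanaka's interest in Quarry Holdings Ltd, giving 69% + 31% = 100%.
By parent–child attribution (R2), Amira Tanaka is treated as also owning Sven Tanaka's interest in Fairlane Mining NL, giving 35% + 42% = 77%.
Chain via Quarry Holdings Ltd → Ironwood Group plc → Meridian Textiles S.p.A. (R1): 100% × 79% × 63% × 32% = 15.9264% of Talon Shipping BV.
Chain via Fairlane Mining NL → Granite Manufacturing Inc. → Crosswind Media Ltd (R1): 77% × 89% × 53% × 23% = 8.353807% of Talon Shipping BV.
Aggregating (R3): 15.9264% + 8.353807% = 24.280207%.

24.280207%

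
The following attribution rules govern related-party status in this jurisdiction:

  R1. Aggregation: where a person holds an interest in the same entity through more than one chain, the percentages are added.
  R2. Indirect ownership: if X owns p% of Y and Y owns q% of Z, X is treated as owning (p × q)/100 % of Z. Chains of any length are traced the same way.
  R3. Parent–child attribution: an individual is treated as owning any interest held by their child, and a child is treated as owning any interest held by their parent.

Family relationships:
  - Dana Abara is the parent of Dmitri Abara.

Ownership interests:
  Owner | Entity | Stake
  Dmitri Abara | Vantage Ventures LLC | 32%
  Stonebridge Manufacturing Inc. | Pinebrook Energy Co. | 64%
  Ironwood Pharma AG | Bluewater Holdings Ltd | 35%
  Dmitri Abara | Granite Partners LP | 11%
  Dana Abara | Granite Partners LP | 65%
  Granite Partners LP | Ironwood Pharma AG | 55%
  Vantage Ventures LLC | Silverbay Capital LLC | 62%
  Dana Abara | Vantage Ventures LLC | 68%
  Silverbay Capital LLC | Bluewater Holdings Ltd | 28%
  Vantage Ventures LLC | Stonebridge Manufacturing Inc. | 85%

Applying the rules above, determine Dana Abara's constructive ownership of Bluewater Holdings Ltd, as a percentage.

By parent–child attribution (R3), Dana Abara is treated as also owning Dmitri Abara's interest in Vantage Ventures LLC, giving 68% + 32% = 100%.
By parent–child attribution (R3), Dana Abara is treated as also owning Dmitri Abara's interest in Granite Partners LP, giving 65% + 11% = 76%.
Chain via Vantage Ventures LLC → Silverbay Capital LLC (R2): 100% × 62% × 28% = 17.36% of Bluewater Holdings Ltd.
Chain via Granite Partners LP → Ironwood Pharma AG (R2): 76% × 55% × 35% = 14.63% of Bluewater Holdings Ltd.
Aggregating (R1): 17.36% + 14.63% = 31.99%.

31.99%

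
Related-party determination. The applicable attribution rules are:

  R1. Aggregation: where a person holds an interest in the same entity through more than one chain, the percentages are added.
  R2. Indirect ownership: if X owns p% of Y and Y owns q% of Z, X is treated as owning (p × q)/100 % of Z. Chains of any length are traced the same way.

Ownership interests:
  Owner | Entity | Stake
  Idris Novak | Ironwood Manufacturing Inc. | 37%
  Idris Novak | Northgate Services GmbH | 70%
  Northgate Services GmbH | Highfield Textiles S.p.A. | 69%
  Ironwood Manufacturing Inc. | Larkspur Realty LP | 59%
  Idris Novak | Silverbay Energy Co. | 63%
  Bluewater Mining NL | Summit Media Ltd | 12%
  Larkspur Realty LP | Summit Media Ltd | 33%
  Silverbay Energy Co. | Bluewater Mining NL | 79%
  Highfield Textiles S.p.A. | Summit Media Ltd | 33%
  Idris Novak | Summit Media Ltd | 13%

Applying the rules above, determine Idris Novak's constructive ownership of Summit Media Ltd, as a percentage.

Chain via Ironwood Manufacturing Inc. → Larkspur Realty LP (R2): 37% × 59% × 33% = 7.2039% of Summit Media Ltd.
Chain via Northgate Services GmbH → Highfield Textiles S.p.A. (R2): 70% × 69% × 33% = 15.939% of Summit Media Ltd.
Chain via Silverbay Energy Co. → Bluewater Mining NL (R2): 63% × 79% × 12% = 5.9724% of Summit Media Ltd.
Direct interest in Summit Media Ltd: 13%.
Aggregating (R1): 7.2039% + 15.939% + 5.9724% + 13% = 42.1153%.

42.1153%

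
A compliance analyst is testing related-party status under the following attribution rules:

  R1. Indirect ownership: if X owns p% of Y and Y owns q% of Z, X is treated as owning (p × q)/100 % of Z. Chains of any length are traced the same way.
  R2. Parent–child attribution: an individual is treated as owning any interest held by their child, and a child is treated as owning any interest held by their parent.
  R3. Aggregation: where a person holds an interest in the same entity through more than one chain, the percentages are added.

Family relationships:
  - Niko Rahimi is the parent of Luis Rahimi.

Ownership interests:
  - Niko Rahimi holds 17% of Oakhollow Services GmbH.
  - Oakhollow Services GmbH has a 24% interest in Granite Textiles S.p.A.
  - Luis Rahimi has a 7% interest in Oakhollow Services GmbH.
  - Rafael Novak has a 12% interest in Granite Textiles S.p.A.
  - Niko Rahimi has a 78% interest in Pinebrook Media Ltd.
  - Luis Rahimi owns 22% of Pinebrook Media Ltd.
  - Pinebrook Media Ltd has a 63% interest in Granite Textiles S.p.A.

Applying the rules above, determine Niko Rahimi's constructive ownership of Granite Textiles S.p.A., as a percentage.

By parent–child attribution (R2), Niko Rahimi is treated as also owning Luis Rahimi's interest in Oakhollow Services GmbH, giving 17% + 7% = 24%.
By parent–child attribution (R2), Niko Rahimi is treated as also owning Luis Rahimi's interest in Pinebrook Media Ltd, giving 78% + 22% = 100%.
Chain via Oakhollow Services GmbH (R1): 24% × 24% = 5.76% of Granite Textiles S.p.A.
Chain via Pinebrook Media Ltd (R1): 100% × 63% = 63% of Granite Textiles S.p.A.
Aggregating (R3): 5.76% + 63% = 68.76%.

68.76%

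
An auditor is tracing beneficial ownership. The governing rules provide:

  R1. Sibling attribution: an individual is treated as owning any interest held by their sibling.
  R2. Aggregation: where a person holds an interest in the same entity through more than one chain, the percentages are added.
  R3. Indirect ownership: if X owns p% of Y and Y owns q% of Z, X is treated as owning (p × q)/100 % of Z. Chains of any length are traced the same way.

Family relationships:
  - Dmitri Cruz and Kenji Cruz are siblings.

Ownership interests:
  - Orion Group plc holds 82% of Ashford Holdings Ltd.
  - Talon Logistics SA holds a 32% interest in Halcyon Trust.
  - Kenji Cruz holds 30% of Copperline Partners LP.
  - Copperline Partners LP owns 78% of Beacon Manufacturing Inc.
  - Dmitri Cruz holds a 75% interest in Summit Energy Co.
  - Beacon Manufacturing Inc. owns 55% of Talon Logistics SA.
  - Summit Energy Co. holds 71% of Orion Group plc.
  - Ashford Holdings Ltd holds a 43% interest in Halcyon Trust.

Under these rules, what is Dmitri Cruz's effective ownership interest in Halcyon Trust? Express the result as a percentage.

By sibling attribution (R1), Dmitri Cruz is treated as owning Kenji Cruz's 30% interest in Copperline Partners LP.
Chain via Summit Energy Co. → Orion Group plc → Ashford Holdings Ltd (R3): 75% × 71% × 82% × 43% = 18.77595% of Halcyon Trust.
Chain via Copperline Partners LP → Beacon Manufacturing Inc. → Talon Logistics SA (R3): 30% × 78% × 55% × 32% = 4.1184% of Halcyon Trust.
Aggregating (R2): 18.77595% + 4.1184% = 22.89435%.

22.89435%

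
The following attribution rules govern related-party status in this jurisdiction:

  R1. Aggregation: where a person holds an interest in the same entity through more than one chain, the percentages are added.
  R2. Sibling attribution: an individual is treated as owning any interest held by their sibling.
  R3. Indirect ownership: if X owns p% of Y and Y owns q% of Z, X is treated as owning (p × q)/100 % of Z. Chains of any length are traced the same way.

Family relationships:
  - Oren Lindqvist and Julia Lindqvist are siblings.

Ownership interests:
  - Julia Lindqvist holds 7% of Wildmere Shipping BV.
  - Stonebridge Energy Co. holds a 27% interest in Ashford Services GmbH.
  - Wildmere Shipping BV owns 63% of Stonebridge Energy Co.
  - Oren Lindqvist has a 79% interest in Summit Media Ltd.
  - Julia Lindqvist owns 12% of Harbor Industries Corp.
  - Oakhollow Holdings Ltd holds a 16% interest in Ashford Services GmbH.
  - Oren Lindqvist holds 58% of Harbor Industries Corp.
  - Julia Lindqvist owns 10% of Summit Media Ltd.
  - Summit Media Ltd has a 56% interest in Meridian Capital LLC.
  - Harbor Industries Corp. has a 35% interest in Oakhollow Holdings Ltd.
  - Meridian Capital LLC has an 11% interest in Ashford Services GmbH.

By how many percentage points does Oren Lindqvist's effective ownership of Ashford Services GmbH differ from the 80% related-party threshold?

By sibling attribution (R2), Oren Lindqvist is treated as also owning Julia Lindqvist's interest in Harbor Industries Corp, giving 58% + 12% = 70%.
By sibling attribution (R2), Oren Lindqvist is treated as also owning Julia Lindqvist's interest in Summit Media Ltd, giving 79% + 10% = 89%.
By sibling attribution (R2), Oren Lindqvist is treated as owning Julia Lindqvist's 7% interest in Wildmere Shipping BV.
Chain via Harbor Industries Corp. → Oakhollow Holdings Ltd (R3): 70% × 35% × 16% = 3.92% of Ashford Services GmbH.
Chain via Summit Media Ltd → Meridian Capital LLC (R3): 89% × 56% × 11% = 5.4824% of Ashford Services GmbH.
Chain via Wildmere Shipping BV → Stonebridge Energy Co. (R3): 7% × 63% × 27% = 1.1907% of Ashford Services GmbH.
Aggregating (R1): 3.92% + 5.4824% + 1.1907% = 10.5931%.
10.5931% falls short of the 80% threshold by 69.4069 percentage points.

69.4069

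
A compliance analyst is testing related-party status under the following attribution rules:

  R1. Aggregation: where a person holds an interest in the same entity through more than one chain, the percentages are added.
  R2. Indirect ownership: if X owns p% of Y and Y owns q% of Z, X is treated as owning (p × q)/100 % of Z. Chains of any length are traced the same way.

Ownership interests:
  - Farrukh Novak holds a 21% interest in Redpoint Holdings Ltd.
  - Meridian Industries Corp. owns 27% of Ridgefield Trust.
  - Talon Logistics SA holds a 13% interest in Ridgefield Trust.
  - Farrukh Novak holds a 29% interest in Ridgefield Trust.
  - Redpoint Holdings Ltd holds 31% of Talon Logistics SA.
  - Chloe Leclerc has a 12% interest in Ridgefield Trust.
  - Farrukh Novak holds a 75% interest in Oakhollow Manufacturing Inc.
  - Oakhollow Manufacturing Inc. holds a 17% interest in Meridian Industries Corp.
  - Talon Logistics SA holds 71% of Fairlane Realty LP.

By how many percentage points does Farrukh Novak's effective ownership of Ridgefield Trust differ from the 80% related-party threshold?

Chain via Redpoint Holdings Ltd → Talon Logistics SA (R2): 21% × 31% × 13% = 0.8463% of Ridgefield Trust.
Chain via Oakhollow Manufacturing Inc. → Meridian Industries Corp. (R2): 75% × 17% × 27% = 3.4425% of Ridgefield Trust.
Direct interest in Ridgefield Trust: 29%.
Aggregating (R1): 0.8463% + 3.4425% + 29% = 33.2888%.
33.2888% falls short of the 80% threshold by 46.7112 percentage points.

46.7112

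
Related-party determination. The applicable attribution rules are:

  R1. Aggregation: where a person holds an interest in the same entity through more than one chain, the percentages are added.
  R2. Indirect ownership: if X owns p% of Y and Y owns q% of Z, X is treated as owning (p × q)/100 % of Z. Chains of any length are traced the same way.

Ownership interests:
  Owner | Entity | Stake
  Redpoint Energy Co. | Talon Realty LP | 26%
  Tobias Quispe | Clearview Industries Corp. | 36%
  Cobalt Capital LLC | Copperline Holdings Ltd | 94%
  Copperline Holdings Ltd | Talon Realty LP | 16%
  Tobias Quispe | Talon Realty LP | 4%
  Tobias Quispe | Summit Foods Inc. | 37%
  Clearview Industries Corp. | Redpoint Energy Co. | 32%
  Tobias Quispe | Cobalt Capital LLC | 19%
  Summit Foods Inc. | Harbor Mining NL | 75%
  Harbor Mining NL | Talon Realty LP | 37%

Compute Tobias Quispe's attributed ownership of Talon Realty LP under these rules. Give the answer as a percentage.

20.1203%

Chain via Cobalt Capital LLC → Copperline Holdings Ltd (R2): 19% × 94% × 16% = 2.8576% of Talon Realty LP.
Chain via Clearview Industries Corp. → Redpoint Energy Co. (R2): 36% × 32% × 26% = 2.9952% of Talon Realty LP.
Chain via Summit Foods Inc. → Harbor Mining NL (R2): 37% × 75% × 37% = 10.2675% of Talon Realty LP.
Direct interest in Talon Realty LP: 4%.
Aggregating (R1): 2.8576% + 2.9952% + 10.2675% + 4% = 20.1203%.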